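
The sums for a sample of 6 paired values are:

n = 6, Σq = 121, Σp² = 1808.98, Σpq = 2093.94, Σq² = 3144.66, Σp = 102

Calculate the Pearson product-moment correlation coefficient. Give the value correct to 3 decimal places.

r = (nΣpq − ΣpΣq) / √[(nΣp² − (Σp)²)(nΣq² − (Σq)²)]
Numerator: 6×2093.94 − 102×121 = 221.64
Denominator: √[(10853.88 − 10404)(18867.96 − 14641)] = √[449.88 × 4226.96] = 1378.9941
r = 221.64 / 1378.9941 ≈ 0.161

0.161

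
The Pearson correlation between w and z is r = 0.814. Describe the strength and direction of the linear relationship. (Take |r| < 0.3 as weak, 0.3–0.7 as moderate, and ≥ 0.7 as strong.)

strong positive

r = 0.814 > 0 so the relationship is positive.
|r| = 0.814, which falls in the strong range.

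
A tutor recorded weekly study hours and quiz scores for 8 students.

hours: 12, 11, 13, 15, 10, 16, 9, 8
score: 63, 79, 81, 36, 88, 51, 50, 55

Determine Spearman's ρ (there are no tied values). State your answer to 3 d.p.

-0.190

Rank hours: 5, 4, 6, 7, 3, 8, 2, 1
Rank score: 5, 6, 7, 1, 8, 3, 2, 4
d = rank(hours) − rank(score): 0, -2, -1, 6, -5, 5, 0, -3; Σd² = 100
ρ = 1 − 6Σd² / [n(n²−1)] = 1 − 6×100 / (8×63) = 1 − 600/504 ≈ -0.190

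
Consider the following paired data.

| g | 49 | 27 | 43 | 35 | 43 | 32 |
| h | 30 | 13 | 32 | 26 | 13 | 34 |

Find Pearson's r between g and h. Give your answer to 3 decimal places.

0.273

n = 6, Σg = 229, Σh = 148, Σg² = 9077, Σh² = 4094, Σgh = 5754
nΣgh − ΣgΣh = 34524 − 33892 = 632
nΣg² − (Σg)² = 54462 − 52441 = 2021; nΣh² − (Σh)² = 24564 − 21904 = 2660
r = 632 / √(2021 × 2660) = 632 / 2318.5901 ≈ 0.273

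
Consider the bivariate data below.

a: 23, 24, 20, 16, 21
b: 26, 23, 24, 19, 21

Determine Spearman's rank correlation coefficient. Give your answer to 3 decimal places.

Rank a: 4, 5, 2, 1, 3
Rank b: 5, 3, 4, 1, 2
d = rank(a) − rank(b): -1, 2, -2, 0, 1; Σd² = 10
ρ = 1 − 6Σd² / [n(n²−1)] = 1 − 6×10 / (5×24) = 1 − 60/120 ≈ 0.500

0.500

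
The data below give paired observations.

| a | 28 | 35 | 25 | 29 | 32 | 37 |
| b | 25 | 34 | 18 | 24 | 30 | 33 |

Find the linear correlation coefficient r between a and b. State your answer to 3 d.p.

0.962

n = 6, Σa = 186, Σb = 164, Σa² = 5868, Σb² = 4670, Σab = 5217
nΣab − ΣaΣb = 31302 − 30504 = 798
nΣa² − (Σa)² = 35208 − 34596 = 612; nΣb² − (Σb)² = 28020 − 26896 = 1124
r = 798 / √(612 × 1124) = 798 / 829.3901 ≈ 0.962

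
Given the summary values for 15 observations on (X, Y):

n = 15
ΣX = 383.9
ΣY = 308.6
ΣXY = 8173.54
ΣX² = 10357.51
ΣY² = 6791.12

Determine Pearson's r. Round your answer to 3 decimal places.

0.568

r = (nΣXY − ΣXΣY) / √[(nΣX² − (ΣX)²)(nΣY² − (ΣY)²)]
Numerator: 15×8173.54 − 383.9×308.6 = 4131.56
Denominator: √[(155362.65 − 147379.21)(101866.8 − 95233.96)] = √[7983.44 × 6632.84] = 7276.8730
r = 4131.56 / 7276.8730 ≈ 0.568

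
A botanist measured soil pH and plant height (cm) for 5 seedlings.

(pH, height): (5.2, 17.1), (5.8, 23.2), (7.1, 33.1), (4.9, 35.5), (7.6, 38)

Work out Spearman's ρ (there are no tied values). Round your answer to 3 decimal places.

Rank pH: 2, 3, 4, 1, 5
Rank height: 1, 2, 3, 4, 5
d = rank(pH) − rank(height): 1, 1, 1, -3, 0; Σd² = 12
ρ = 1 − 6Σd² / [n(n²−1)] = 1 − 6×12 / (5×24) = 1 − 72/120 ≈ 0.400

0.400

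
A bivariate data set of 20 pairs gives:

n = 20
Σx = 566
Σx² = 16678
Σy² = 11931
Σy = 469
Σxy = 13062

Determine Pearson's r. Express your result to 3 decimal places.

-0.268

r = (nΣxy − ΣxΣy) / √[(nΣx² − (Σx)²)(nΣy² − (Σy)²)]
Numerator: 20×13062 − 566×469 = -4214
Denominator: √[(333560 − 320356)(238620 − 219961)] = √[13204 × 18659] = 15696.2873
r = -4214 / 15696.2873 ≈ -0.268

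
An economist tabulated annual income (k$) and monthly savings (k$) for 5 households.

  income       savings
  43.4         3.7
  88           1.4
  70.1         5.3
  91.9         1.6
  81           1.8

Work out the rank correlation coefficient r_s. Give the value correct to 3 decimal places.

Rank income: 1, 4, 2, 5, 3
Rank savings: 4, 1, 5, 2, 3
d = rank(income) − rank(savings): -3, 3, -3, 3, 0; Σd² = 36
ρ = 1 − 6Σd² / [n(n²−1)] = 1 − 6×36 / (5×24) = 1 − 216/120 ≈ -0.800

-0.800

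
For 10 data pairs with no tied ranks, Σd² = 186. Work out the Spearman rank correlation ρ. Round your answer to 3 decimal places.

-0.127

ρ = 1 − 6Σd² / [n(n²−1)] = 1 − 6×186 / (10×99)
  = 1 − 1116/990 = 1 − 1.1273 ≈ -0.127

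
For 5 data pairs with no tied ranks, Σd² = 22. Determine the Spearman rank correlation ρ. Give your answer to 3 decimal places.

-0.100

ρ = 1 − 6Σd² / [n(n²−1)] = 1 − 6×22 / (5×24)
  = 1 − 132/120 = 1 − 1.1000 ≈ -0.100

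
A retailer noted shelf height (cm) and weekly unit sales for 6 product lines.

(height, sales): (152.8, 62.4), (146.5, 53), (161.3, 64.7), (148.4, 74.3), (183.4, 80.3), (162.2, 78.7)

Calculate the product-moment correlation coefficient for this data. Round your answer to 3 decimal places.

n = 6, Σx = 954.6, Σy = 413.4, Σx² = 152794.74, Σy² = 29051.12, Σxy = 66253.61
nΣxy − ΣxΣy = 397521.66 − 394631.64 = 2890.02
nΣx² − (Σx)² = 916768.44 − 911261.16 = 5507.28; nΣy² − (Σy)² = 174306.72 − 170899.56 = 3407.16
r = 2890.02 / √(5507.28 × 3407.16) = 2890.02 / 4331.7646 ≈ 0.667

0.667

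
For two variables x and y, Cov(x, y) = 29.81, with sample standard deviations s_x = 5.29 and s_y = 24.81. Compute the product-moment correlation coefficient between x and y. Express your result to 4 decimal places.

r = Cov(x,y) / (s_x · s_y) = 29.81 / (5.29 × 24.81)
  = 29.81 / 131.2449 ≈ 0.2271

0.2271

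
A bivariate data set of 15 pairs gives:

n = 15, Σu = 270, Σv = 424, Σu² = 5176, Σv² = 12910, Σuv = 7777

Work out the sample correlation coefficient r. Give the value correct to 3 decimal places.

0.268

r = (nΣuv − ΣuΣv) / √[(nΣu² − (Σu)²)(nΣv² − (Σv)²)]
Numerator: 15×7777 − 270×424 = 2175
Denominator: √[(77640 − 72900)(193650 − 179776)] = √[4740 × 13874] = 8109.4241
r = 2175 / 8109.4241 ≈ 0.268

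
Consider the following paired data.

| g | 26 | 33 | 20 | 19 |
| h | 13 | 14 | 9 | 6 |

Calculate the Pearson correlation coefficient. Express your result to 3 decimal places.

0.908

n = 4, Σg = 98, Σh = 42, Σg² = 2526, Σh² = 482, Σgh = 1094
nΣgh − ΣgΣh = 4376 − 4116 = 260
nΣg² − (Σg)² = 10104 − 9604 = 500; nΣh² − (Σh)² = 1928 − 1764 = 164
r = 260 / √(500 × 164) = 260 / 286.3564 ≈ 0.908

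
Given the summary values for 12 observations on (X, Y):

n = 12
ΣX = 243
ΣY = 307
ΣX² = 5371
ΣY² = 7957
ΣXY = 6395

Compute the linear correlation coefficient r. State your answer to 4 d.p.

r = (nΣXY − ΣXΣY) / √[(nΣX² − (ΣX)²)(nΣY² − (ΣY)²)]
Numerator: 12×6395 − 243×307 = 2139
Denominator: √[(64452 − 59049)(95484 − 94249)] = √[5403 × 1235] = 2583.1580
r = 2139 / 2583.1580 ≈ 0.8281

0.8281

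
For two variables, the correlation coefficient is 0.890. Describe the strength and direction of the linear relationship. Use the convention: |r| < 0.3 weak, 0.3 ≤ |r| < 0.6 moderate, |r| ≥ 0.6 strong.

strong positive

r = 0.890 > 0 so the relationship is positive.
|r| = 0.890, which falls in the strong range.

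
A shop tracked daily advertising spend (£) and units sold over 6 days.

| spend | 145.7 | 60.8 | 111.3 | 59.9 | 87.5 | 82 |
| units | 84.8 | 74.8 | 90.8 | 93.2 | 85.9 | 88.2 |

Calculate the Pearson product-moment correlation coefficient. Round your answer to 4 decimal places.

n = 6, Σx = 547.2, Σy = 517.7, Σx² = 55281.08, Σy² = 44875.01, Σxy = 47340.57
nΣxy − ΣxΣy = 284043.42 − 283285.44 = 757.98
nΣx² − (Σx)² = 331686.48 − 299427.84 = 32258.64; nΣy² − (Σy)² = 269250.06 − 268013.29 = 1236.77
r = 757.98 / √(32258.64 × 1236.77) = 757.98 / 6316.3691 ≈ 0.1200

0.1200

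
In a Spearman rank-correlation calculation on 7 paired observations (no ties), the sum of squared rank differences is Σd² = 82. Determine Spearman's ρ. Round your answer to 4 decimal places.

ρ = 1 − 6Σd² / [n(n²−1)] = 1 − 6×82 / (7×48)
  = 1 − 492/336 = 1 − 1.46429 ≈ -0.4643

-0.4643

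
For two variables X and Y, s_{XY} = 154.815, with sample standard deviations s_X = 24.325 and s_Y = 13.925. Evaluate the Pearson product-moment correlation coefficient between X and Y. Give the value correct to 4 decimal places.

0.4571

r = Cov(X,Y) / (s_X · s_Y) = 154.815 / (24.325 × 13.925)
  = 154.815 / 338.7256 ≈ 0.4571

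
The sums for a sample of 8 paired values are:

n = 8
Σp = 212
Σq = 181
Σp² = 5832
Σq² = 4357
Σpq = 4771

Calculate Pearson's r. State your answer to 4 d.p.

-0.1077

r = (nΣpq − ΣpΣq) / √[(nΣp² − (Σp)²)(nΣq² − (Σq)²)]
Numerator: 8×4771 − 212×181 = -204
Denominator: √[(46656 − 44944)(34856 − 32761)] = √[1712 × 2095] = 1893.8427
r = -204 / 1893.8427 ≈ -0.1077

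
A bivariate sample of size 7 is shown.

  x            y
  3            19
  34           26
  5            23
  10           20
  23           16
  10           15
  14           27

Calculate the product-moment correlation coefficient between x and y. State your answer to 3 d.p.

n = 7, Σx = 99, Σy = 146, Σx² = 2115, Σy² = 3176, Σxy = 2152
nΣxy − ΣxΣy = 15064 − 14454 = 610
nΣx² − (Σx)² = 14805 − 9801 = 5004; nΣy² − (Σy)² = 22232 − 21316 = 916
r = 610 / √(5004 × 916) = 610 / 2140.9493 ≈ 0.285

0.285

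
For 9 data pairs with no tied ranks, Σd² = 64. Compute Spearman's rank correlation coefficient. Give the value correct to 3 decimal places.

ρ = 1 − 6Σd² / [n(n²−1)] = 1 − 6×64 / (9×80)
  = 1 − 384/720 = 1 − 0.5333 ≈ 0.467

0.467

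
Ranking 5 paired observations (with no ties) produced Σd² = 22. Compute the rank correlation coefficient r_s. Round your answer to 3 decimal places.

-0.100

ρ = 1 − 6Σd² / [n(n²−1)] = 1 − 6×22 / (5×24)
  = 1 − 132/120 = 1 − 1.1000 ≈ -0.100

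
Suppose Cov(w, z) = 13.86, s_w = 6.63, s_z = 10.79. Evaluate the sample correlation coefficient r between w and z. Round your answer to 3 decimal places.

0.194

r = Cov(w,z) / (s_w · s_z) = 13.86 / (6.63 × 10.79)
  = 13.86 / 71.5377 ≈ 0.194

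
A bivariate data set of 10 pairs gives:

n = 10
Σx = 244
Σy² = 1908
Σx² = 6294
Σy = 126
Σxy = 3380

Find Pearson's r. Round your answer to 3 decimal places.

r = (nΣxy − ΣxΣy) / √[(nΣx² − (Σx)²)(nΣy² − (Σy)²)]
Numerator: 10×3380 − 244×126 = 3056
Denominator: √[(62940 − 59536)(19080 − 15876)] = √[3404 × 3204] = 3302.4863
r = 3056 / 3302.4863 ≈ 0.925

0.925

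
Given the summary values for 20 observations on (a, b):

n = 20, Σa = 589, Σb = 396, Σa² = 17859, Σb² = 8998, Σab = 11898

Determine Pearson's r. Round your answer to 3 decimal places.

r = (nΣab − ΣaΣb) / √[(nΣa² − (Σa)²)(nΣb² − (Σb)²)]
Numerator: 20×11898 − 589×396 = 4716
Denominator: √[(357180 − 346921)(179960 − 156816)] = √[10259 × 23144] = 15408.9031
r = 4716 / 15408.9031 ≈ 0.306

0.306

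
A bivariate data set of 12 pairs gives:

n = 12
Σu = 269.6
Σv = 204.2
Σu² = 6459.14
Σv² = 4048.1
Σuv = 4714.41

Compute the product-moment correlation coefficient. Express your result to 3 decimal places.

r = (nΣuv − ΣuΣv) / √[(nΣu² − (Σu)²)(nΣv² − (Σv)²)]
Numerator: 12×4714.41 − 269.6×204.2 = 1520.6
Denominator: √[(77509.68 − 72684.16)(48577.2 − 41697.64)] = √[4825.52 × 6879.56] = 5761.7232
r = 1520.6 / 5761.7232 ≈ 0.264

0.264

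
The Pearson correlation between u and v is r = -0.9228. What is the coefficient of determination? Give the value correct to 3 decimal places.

r² = (-0.9228)² = 0.852

0.852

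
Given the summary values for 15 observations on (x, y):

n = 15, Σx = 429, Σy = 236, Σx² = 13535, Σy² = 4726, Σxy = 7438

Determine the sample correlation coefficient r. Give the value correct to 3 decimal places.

0.608

r = (nΣxy − ΣxΣy) / √[(nΣx² − (Σx)²)(nΣy² − (Σy)²)]
Numerator: 15×7438 − 429×236 = 10326
Denominator: √[(203025 − 184041)(70890 − 55696)] = √[18984 × 15194] = 16983.6067
r = 10326 / 16983.6067 ≈ 0.608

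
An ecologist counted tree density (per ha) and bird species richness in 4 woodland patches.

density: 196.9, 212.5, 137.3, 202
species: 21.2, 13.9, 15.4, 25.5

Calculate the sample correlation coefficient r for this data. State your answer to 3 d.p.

0.309

n = 4, Σx = 748.7, Σy = 76, Σx² = 143581.15, Σy² = 1530.06, Σxy = 14393.45
nΣxy − ΣxΣy = 57573.8 − 56901.2 = 672.6
nΣx² − (Σx)² = 574324.6 − 560551.69 = 13772.91; nΣy² − (Σy)² = 6120.24 − 5776 = 344.24
r = 672.6 / √(13772.91 × 344.24) = 672.6 / 2177.4266 ≈ 0.309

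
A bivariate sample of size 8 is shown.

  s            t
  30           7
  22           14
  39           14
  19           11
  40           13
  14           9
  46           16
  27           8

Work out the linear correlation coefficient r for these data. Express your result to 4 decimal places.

0.5683

n = 8, Σs = 237, Σt = 92, Σs² = 7907, Σt² = 1132, Σst = 2871
nΣst − ΣsΣt = 22968 − 21804 = 1164
nΣs² − (Σs)² = 63256 − 56169 = 7087; nΣt² − (Σt)² = 9056 − 8464 = 592
r = 1164 / √(7087 × 592) = 1164 / 2048.2929 ≈ 0.5683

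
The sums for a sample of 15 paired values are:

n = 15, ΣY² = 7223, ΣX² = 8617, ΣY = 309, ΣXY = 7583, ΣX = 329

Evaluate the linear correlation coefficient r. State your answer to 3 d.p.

r = (nΣXY − ΣXΣY) / √[(nΣX² − (ΣX)²)(nΣY² − (ΣY)²)]
Numerator: 15×7583 − 329×309 = 12084
Denominator: √[(129255 − 108241)(108345 − 95481)] = √[21014 × 12864] = 16441.5357
r = 12084 / 16441.5357 ≈ 0.735

0.735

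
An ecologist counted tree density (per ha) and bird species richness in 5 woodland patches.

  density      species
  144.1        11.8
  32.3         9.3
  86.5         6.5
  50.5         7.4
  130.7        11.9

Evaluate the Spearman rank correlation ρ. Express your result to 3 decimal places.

Rank density: 5, 1, 3, 2, 4
Rank species: 4, 3, 1, 2, 5
d = rank(density) − rank(species): 1, -2, 2, 0, -1; Σd² = 10
ρ = 1 − 6Σd² / [n(n²−1)] = 1 − 6×10 / (5×24) = 1 − 60/120 ≈ 0.500

0.500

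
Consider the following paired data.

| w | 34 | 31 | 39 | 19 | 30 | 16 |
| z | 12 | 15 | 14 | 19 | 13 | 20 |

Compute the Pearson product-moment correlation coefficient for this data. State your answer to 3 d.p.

n = 6, Σw = 169, Σz = 93, Σw² = 5155, Σz² = 1495, Σwz = 2490
nΣwz − ΣwΣz = 14940 − 15717 = -777
nΣw² − (Σw)² = 30930 − 28561 = 2369; nΣz² − (Σz)² = 8970 − 8649 = 321
r = -777 / √(2369 × 321) = -777 / 872.0373 ≈ -0.891

-0.891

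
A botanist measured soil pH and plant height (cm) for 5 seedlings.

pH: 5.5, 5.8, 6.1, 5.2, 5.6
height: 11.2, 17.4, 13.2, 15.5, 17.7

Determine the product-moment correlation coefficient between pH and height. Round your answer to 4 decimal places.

n = 5, Σx = 28.2, Σy = 75, Σx² = 159.5, Σy² = 1155.98, Σxy = 422.76
nΣxy − ΣxΣy = 2113.8 − 2115 = -1.2
nΣx² − (Σx)² = 797.5 − 795.24 = 2.26; nΣy² − (Σy)² = 5779.9 − 5625 = 154.9
r = -1.2 / √(2.26 × 154.9) = -1.2 / 18.7103 ≈ -0.0641

-0.0641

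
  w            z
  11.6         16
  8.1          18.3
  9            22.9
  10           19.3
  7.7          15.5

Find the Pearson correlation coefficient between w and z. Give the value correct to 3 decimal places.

-0.079

n = 5, Σw = 46.4, Σz = 92, Σw² = 440.46, Σz² = 1728.04, Σwz = 852.28
nΣwz − ΣwΣz = 4261.4 − 4268.8 = -7.4
nΣw² − (Σw)² = 2202.3 − 2152.96 = 49.34; nΣz² − (Σz)² = 8640.2 − 8464 = 176.2
r = -7.4 / √(49.34 × 176.2) = -7.4 / 93.2401 ≈ -0.079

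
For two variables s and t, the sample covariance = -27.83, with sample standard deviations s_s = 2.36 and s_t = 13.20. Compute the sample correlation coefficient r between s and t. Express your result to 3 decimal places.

-0.893

r = Cov(s,t) / (s_s · s_t) = -27.83 / (2.36 × 13.20)
  = -27.83 / 31.1520 ≈ -0.893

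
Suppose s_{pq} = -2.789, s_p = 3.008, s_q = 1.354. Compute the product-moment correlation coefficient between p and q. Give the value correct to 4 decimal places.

-0.6848

r = Cov(p,q) / (s_p · s_q) = -2.789 / (3.008 × 1.354)
  = -2.789 / 4.0728 ≈ -0.6848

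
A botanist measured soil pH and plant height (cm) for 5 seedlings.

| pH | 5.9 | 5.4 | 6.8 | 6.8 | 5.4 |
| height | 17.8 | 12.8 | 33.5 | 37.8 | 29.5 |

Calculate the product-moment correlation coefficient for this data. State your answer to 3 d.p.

0.736

n = 5, Σx = 30.3, Σy = 131.4, Σx² = 185.61, Σy² = 3902.02, Σxy = 818.28
nΣxy − ΣxΣy = 4091.4 − 3981.42 = 109.98
nΣx² − (Σx)² = 928.05 − 918.09 = 9.96; nΣy² − (Σy)² = 19510.1 − 17265.96 = 2244.14
r = 109.98 / √(9.96 × 2244.14) = 109.98 / 149.5046 ≈ 0.736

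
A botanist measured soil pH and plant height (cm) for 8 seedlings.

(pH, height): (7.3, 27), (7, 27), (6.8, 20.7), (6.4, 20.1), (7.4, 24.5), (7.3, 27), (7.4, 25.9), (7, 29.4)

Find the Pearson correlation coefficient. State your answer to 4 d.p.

0.6311

n = 8, Σx = 56.6, Σy = 201.6, Σx² = 401.3, Σy² = 5154.92, Σxy = 1431.36
nΣxy − ΣxΣy = 11450.88 − 11410.56 = 40.32
nΣx² − (Σx)² = 3210.4 − 3203.56 = 6.84; nΣy² − (Σy)² = 41239.36 − 40642.56 = 596.8
r = 40.32 / √(6.84 × 596.8) = 40.32 / 63.8914 ≈ 0.6311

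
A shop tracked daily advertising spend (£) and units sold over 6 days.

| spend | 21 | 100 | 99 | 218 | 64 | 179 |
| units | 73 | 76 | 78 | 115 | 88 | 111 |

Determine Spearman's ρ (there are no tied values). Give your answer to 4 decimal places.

Rank spend: 1, 4, 3, 6, 2, 5
Rank units: 1, 2, 3, 6, 4, 5
d = rank(spend) − rank(units): 0, 2, 0, 0, -2, 0; Σd² = 8
ρ = 1 − 6Σd² / [n(n²−1)] = 1 − 6×8 / (6×35) = 1 − 48/210 ≈ 0.7714

0.7714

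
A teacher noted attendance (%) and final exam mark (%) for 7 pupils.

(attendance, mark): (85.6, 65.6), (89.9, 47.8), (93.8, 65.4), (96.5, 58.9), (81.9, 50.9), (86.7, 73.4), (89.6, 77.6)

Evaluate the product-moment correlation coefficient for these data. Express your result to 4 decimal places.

0.0891

n = 7, Σx = 624, Σy = 439.6, Σx² = 55772.72, Σy² = 28334.7, Σxy = 39216.4
nΣxy − ΣxΣy = 274514.8 − 274310.4 = 204.4
nΣx² − (Σx)² = 390409.04 − 389376 = 1033.04; nΣy² − (Σy)² = 198342.9 − 193248.16 = 5094.74
r = 204.4 / √(1033.04 × 5094.74) = 204.4 / 2294.1382 ≈ 0.0891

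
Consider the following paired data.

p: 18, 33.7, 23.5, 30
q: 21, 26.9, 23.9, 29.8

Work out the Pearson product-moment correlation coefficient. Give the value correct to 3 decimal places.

0.860

n = 4, Σp = 105.2, Σq = 101.6, Σp² = 2911.94, Σq² = 2623.86, Σpq = 2740.18
nΣpq − ΣpΣq = 10960.72 − 10688.32 = 272.4
nΣp² − (Σp)² = 11647.76 − 11067.04 = 580.72; nΣq² − (Σq)² = 10495.44 − 10322.56 = 172.88
r = 272.4 / √(580.72 × 172.88) = 272.4 / 316.8515 ≈ 0.860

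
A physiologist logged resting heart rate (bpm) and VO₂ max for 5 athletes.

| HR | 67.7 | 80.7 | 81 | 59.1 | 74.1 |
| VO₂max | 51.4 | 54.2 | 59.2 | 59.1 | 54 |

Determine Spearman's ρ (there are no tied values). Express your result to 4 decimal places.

Rank HR: 2, 4, 5, 1, 3
Rank VO₂max: 1, 3, 5, 4, 2
d = rank(HR) − rank(VO₂max): 1, 1, 0, -3, 1; Σd² = 12
ρ = 1 − 6Σd² / [n(n²−1)] = 1 − 6×12 / (5×24) = 1 − 72/120 ≈ 0.4000

0.4000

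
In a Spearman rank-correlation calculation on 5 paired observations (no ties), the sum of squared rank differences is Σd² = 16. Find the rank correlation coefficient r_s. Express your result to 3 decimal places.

ρ = 1 − 6Σd² / [n(n²−1)] = 1 − 6×16 / (5×24)
  = 1 − 96/120 = 1 − 0.8000 ≈ 0.200

0.200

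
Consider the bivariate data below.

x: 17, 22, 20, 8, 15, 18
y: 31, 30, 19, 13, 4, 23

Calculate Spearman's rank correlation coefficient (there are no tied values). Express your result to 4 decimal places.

Rank x: 3, 6, 5, 1, 2, 4
Rank y: 6, 5, 3, 2, 1, 4
d = rank(x) − rank(y): -3, 1, 2, -1, 1, 0; Σd² = 16
ρ = 1 − 6Σd² / [n(n²−1)] = 1 − 6×16 / (6×35) = 1 − 96/210 ≈ 0.5429

0.5429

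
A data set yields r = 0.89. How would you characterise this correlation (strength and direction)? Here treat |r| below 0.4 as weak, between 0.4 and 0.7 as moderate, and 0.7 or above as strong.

r = 0.89 > 0 so the relationship is positive.
|r| = 0.89, which falls in the strong range.

strong positive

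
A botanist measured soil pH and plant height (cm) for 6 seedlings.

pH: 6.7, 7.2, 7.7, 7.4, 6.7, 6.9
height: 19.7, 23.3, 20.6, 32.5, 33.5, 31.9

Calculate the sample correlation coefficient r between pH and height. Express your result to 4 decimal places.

n = 6, Σx = 42.6, Σy = 161.5, Σx² = 303.28, Σy² = 4551.45, Σxy = 1143.43
nΣxy − ΣxΣy = 6860.58 − 6879.9 = -19.32
nΣx² − (Σx)² = 1819.68 − 1814.76 = 4.92; nΣy² − (Σy)² = 27308.7 − 26082.25 = 1226.45
r = -19.32 / √(4.92 × 1226.45) = -19.32 / 77.6797 ≈ -0.2487

-0.2487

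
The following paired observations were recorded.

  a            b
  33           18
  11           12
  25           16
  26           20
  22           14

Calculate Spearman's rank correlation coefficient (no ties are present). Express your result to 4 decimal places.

0.9000

Rank a: 5, 1, 3, 4, 2
Rank b: 4, 1, 3, 5, 2
d = rank(a) − rank(b): 1, 0, 0, -1, 0; Σd² = 2
ρ = 1 − 6Σd² / [n(n²−1)] = 1 − 6×2 / (5×24) = 1 − 12/120 ≈ 0.9000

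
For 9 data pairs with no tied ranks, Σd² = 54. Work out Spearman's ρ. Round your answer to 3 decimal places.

ρ = 1 − 6Σd² / [n(n²−1)] = 1 − 6×54 / (9×80)
  = 1 − 324/720 = 1 − 0.4500 ≈ 0.550

0.550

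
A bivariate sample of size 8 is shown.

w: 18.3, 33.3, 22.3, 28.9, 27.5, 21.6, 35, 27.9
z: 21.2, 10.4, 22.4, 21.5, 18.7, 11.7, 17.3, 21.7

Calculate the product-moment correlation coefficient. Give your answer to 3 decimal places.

-0.302

n = 8, Σw = 214.8, Σz = 144.9, Σw² = 6002.5, Σz² = 2778.37, Σwz = 3833.05
nΣwz − ΣwΣz = 30664.4 − 31124.52 = -460.12
nΣw² − (Σw)² = 48020 − 46139.04 = 1880.96; nΣz² − (Σz)² = 22226.96 − 20996.01 = 1230.95
r = -460.12 / √(1880.96 × 1230.95) = -460.12 / 1521.6332 ≈ -0.302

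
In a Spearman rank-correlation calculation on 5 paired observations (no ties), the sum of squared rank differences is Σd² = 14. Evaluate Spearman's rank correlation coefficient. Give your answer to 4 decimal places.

ρ = 1 − 6Σd² / [n(n²−1)] = 1 − 6×14 / (5×24)
  = 1 − 84/120 = 1 − 0.70000 ≈ 0.3000

0.3000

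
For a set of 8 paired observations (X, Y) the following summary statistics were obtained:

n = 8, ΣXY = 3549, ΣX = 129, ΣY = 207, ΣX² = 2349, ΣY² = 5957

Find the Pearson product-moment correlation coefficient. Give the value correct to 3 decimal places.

0.525

r = (nΣXY − ΣXΣY) / √[(nΣX² − (ΣX)²)(nΣY² − (ΣY)²)]
Numerator: 8×3549 − 129×207 = 1689
Denominator: √[(18792 − 16641)(47656 − 42849)] = √[2151 × 4807] = 3215.5648
r = 1689 / 3215.5648 ≈ 0.525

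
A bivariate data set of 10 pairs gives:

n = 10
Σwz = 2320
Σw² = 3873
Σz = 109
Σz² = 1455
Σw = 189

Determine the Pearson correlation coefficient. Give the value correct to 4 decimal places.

0.9171

r = (nΣwz − ΣwΣz) / √[(nΣw² − (Σw)²)(nΣz² − (Σz)²)]
Numerator: 10×2320 − 189×109 = 2599
Denominator: √[(38730 − 35721)(14550 − 11881)] = √[3009 × 2669] = 2833.9056
r = 2599 / 2833.9056 ≈ 0.9171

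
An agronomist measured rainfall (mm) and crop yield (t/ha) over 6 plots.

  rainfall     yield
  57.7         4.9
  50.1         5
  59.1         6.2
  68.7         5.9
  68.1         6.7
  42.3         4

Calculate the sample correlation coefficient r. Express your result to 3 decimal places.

n = 6, Σx = 346, Σy = 32.7, Σx² = 20478.7, Σy² = 183.15, Σxy = 1930.45
nΣxy − ΣxΣy = 11582.7 − 11314.2 = 268.5
nΣx² − (Σx)² = 122872.2 − 119716 = 3156.2; nΣy² − (Σy)² = 1098.9 − 1069.29 = 29.61
r = 268.5 / √(3156.2 × 29.61) = 268.5 / 305.7042 ≈ 0.878

0.878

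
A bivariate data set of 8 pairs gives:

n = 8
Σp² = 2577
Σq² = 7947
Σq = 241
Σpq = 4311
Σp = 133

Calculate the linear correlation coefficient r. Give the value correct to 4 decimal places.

0.6072

r = (nΣpq − ΣpΣq) / √[(nΣp² − (Σp)²)(nΣq² − (Σq)²)]
Numerator: 8×4311 − 133×241 = 2435
Denominator: √[(20616 − 17689)(63576 − 58081)] = √[2927 × 5495] = 4010.4694
r = 2435 / 4010.4694 ≈ 0.6072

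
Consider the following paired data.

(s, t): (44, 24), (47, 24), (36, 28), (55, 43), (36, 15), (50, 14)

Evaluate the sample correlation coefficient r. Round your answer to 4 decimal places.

n = 6, Σs = 268, Σt = 148, Σs² = 12262, Σt² = 4206, Σst = 6797
nΣst − ΣsΣt = 40782 − 39664 = 1118
nΣs² − (Σs)² = 73572 − 71824 = 1748; nΣt² − (Σt)² = 25236 − 21904 = 3332
r = 1118 / √(1748 × 3332) = 1118 / 2413.3661 ≈ 0.4633

0.4633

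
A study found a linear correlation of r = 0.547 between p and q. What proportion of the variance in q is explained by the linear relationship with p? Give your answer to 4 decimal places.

r² = (0.547)² = 0.2992

0.2992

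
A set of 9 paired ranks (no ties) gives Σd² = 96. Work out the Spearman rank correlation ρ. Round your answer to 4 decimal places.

0.2000

ρ = 1 − 6Σd² / [n(n²−1)] = 1 − 6×96 / (9×80)
  = 1 − 576/720 = 1 − 0.80000 ≈ 0.2000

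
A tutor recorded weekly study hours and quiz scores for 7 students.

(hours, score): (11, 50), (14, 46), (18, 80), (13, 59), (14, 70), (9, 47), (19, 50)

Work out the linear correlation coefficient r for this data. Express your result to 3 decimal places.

0.453

n = 7, Σx = 98, Σy = 402, Σx² = 1448, Σy² = 24106, Σxy = 5754
nΣxy − ΣxΣy = 40278 − 39396 = 882
nΣx² − (Σx)² = 10136 − 9604 = 532; nΣy² − (Σy)² = 168742 − 161604 = 7138
r = 882 / √(532 × 7138) = 882 / 1948.6960 ≈ 0.453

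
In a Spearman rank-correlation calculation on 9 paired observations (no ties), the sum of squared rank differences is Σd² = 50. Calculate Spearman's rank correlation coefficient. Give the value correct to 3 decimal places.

ρ = 1 − 6Σd² / [n(n²−1)] = 1 − 6×50 / (9×80)
  = 1 − 300/720 = 1 − 0.4167 ≈ 0.583

0.583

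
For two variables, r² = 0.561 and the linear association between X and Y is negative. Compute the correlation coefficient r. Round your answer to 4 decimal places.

|r| = √0.561 = 0.7490
The association is negative, so r = −0.7490.

-0.7490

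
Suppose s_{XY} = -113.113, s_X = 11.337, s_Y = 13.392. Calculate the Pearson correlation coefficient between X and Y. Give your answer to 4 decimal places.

r = Cov(X,Y) / (s_X · s_Y) = -113.113 / (11.337 × 13.392)
  = -113.113 / 151.8251 ≈ -0.7450

-0.7450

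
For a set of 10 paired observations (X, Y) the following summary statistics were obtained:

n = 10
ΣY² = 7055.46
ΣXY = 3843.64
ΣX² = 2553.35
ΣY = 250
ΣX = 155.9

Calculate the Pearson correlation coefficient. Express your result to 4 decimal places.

r = (nΣXY − ΣXΣY) / √[(nΣX² − (ΣX)²)(nΣY² − (ΣY)²)]
Numerator: 10×3843.64 − 155.9×250 = -538.6
Denominator: √[(25533.5 − 24304.81)(70554.6 − 62500)] = √[1228.69 × 8054.6] = 3145.8872
r = -538.6 / 3145.8872 ≈ -0.1712

-0.1712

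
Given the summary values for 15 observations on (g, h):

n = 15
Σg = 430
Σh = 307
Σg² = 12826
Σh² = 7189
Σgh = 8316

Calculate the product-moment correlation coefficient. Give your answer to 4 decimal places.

-0.7207

r = (nΣgh − ΣgΣh) / √[(nΣg² − (Σg)²)(nΣh² − (Σh)²)]
Numerator: 15×8316 − 430×307 = -7270
Denominator: √[(192390 − 184900)(107835 − 94249)] = √[7490 × 13586] = 10087.5735
r = -7270 / 10087.5735 ≈ -0.7207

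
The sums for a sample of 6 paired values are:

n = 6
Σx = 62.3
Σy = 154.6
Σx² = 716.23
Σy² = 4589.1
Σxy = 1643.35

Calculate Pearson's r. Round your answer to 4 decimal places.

r = (nΣxy − ΣxΣy) / √[(nΣx² − (Σx)²)(nΣy² − (Σy)²)]
Numerator: 6×1643.35 − 62.3×154.6 = 228.52
Denominator: √[(4297.38 − 3881.29)(27534.6 − 23901.16)] = √[416.09 × 3633.44] = 1229.5682
r = 228.52 / 1229.5682 ≈ 0.1859

0.1859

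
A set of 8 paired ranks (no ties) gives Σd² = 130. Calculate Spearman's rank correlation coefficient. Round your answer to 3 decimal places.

ρ = 1 − 6Σd² / [n(n²−1)] = 1 − 6×130 / (8×63)
  = 1 − 780/504 = 1 − 1.5476 ≈ -0.548

-0.548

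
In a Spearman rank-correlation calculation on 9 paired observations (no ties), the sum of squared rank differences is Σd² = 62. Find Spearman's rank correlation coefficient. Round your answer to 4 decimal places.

ρ = 1 − 6Σd² / [n(n²−1)] = 1 − 6×62 / (9×80)
  = 1 − 372/720 = 1 − 0.51667 ≈ 0.4833

0.4833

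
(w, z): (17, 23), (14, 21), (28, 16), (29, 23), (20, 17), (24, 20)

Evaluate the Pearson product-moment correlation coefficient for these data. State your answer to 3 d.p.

n = 6, Σw = 132, Σz = 120, Σw² = 3086, Σz² = 2444, Σwz = 2620
nΣwz − ΣwΣz = 15720 − 15840 = -120
nΣw² − (Σw)² = 18516 − 17424 = 1092; nΣz² − (Σz)² = 14664 − 14400 = 264
r = -120 / √(1092 × 264) = -120 / 536.9246 ≈ -0.223

-0.223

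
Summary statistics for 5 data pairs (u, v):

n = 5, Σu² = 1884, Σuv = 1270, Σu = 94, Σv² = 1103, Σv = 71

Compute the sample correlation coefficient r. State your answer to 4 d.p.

-0.6158

r = (nΣuv − ΣuΣv) / √[(nΣu² − (Σu)²)(nΣv² − (Σv)²)]
Numerator: 5×1270 − 94×71 = -324
Denominator: √[(9420 − 8836)(5515 − 5041)] = √[584 × 474] = 526.1331
r = -324 / 526.1331 ≈ -0.6158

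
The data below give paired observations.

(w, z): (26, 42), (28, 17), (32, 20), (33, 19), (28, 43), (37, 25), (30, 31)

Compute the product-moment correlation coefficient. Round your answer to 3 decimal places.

n = 7, Σw = 214, Σz = 197, Σw² = 6626, Σz² = 6249, Σwz = 5894
nΣwz − ΣwΣz = 41258 − 42158 = -900
nΣw² − (Σw)² = 46382 − 45796 = 586; nΣz² − (Σz)² = 43743 − 38809 = 4934
r = -900 / √(586 × 4934) = -900 / 1700.3894 ≈ -0.529

-0.529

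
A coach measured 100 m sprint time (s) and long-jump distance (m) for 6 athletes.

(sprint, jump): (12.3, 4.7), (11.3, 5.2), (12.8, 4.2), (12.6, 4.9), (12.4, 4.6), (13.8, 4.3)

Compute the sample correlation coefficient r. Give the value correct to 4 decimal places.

-0.8155

n = 6, Σx = 75.2, Σy = 27.9, Σx² = 945.78, Σy² = 130.43, Σxy = 348.45
nΣxy − ΣxΣy = 2090.7 − 2098.08 = -7.38
nΣx² − (Σx)² = 5674.68 − 5655.04 = 19.64; nΣy² − (Σy)² = 782.58 − 778.41 = 4.17
r = -7.38 / √(19.64 × 4.17) = -7.38 / 9.0498 ≈ -0.8155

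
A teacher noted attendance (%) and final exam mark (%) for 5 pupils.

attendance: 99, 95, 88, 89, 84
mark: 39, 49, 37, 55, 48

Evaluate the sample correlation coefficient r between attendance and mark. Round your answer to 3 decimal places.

n = 5, Σx = 455, Σy = 228, Σx² = 41547, Σy² = 10620, Σxy = 20699
nΣxy − ΣxΣy = 103495 − 103740 = -245
nΣx² − (Σx)² = 207735 − 207025 = 710; nΣy² − (Σy)² = 53100 − 51984 = 1116
r = -245 / √(710 × 1116) = -245 / 890.1461 ≈ -0.275

-0.275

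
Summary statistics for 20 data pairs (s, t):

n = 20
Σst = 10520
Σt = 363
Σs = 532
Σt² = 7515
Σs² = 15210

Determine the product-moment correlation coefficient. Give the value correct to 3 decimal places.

r = (nΣst − ΣsΣt) / √[(nΣs² − (Σs)²)(nΣt² − (Σt)²)]
Numerator: 20×10520 − 532×363 = 17284
Denominator: √[(304200 − 283024)(150300 − 131769)] = √[21176 × 18531] = 19809.4032
r = 17284 / 19809.4032 ≈ 0.873

0.873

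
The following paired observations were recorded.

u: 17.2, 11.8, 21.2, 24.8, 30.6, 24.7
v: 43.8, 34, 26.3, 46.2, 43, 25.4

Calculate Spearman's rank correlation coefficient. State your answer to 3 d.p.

Rank u: 2, 1, 3, 5, 6, 4
Rank v: 5, 3, 2, 6, 4, 1
d = rank(u) − rank(v): -3, -2, 1, -1, 2, 3; Σd² = 28
ρ = 1 − 6Σd² / [n(n²−1)] = 1 − 6×28 / (6×35) = 1 − 168/210 ≈ 0.200

0.200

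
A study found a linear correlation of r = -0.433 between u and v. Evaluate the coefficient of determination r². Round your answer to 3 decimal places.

r² = (-0.433)² = 0.187

0.187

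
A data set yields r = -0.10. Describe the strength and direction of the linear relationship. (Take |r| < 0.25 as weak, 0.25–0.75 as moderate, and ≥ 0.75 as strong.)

weak negative

r = -0.10 < 0 so the relationship is negative.
|r| = 0.10, which falls in the weak range.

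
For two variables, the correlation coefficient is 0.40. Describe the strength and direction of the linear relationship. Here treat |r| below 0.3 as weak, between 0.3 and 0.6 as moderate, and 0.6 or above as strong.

moderate positive

r = 0.40 > 0 so the relationship is positive.
|r| = 0.40, which falls in the moderate range.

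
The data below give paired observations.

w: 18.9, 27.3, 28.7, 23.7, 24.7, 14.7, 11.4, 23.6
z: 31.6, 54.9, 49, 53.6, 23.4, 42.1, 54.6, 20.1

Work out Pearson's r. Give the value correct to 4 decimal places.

-0.0897

n = 8, Σw = 173, Σz = 329.3, Σw² = 4000.98, Σz² = 14991.67, Σwz = 7066.28
nΣwz − ΣwΣz = 56530.24 − 56968.9 = -438.66
nΣw² − (Σw)² = 32007.84 − 29929 = 2078.84; nΣz² − (Σz)² = 119933.36 − 108438.49 = 11494.87
r = -438.66 / √(2078.84 × 11494.87) = -438.66 / 4888.3531 ≈ -0.0897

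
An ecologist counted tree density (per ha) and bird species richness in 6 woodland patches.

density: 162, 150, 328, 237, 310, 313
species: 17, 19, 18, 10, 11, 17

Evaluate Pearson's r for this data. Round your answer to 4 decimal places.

n = 6, Σx = 1500, Σy = 92, Σx² = 406566, Σy² = 1484, Σxy = 22609
nΣxy − ΣxΣy = 135654 − 138000 = -2346
nΣx² − (Σx)² = 2439396 − 2250000 = 189396; nΣy² − (Σy)² = 8904 − 8464 = 440
r = -2346 / √(189396 × 440) = -2346 / 9128.7590 ≈ -0.2570

-0.2570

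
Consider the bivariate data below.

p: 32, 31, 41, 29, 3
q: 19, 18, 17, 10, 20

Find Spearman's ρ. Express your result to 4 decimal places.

Rank p: 4, 3, 5, 2, 1
Rank q: 4, 3, 2, 1, 5
d = rank(p) − rank(q): 0, 0, 3, 1, -4; Σd² = 26
ρ = 1 − 6Σd² / [n(n²−1)] = 1 − 6×26 / (5×24) = 1 − 156/120 ≈ -0.3000

-0.3000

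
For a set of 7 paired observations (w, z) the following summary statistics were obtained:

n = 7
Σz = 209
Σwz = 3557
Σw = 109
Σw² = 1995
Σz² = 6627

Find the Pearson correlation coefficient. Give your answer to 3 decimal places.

0.892

r = (nΣwz − ΣwΣz) / √[(nΣw² − (Σw)²)(nΣz² − (Σz)²)]
Numerator: 7×3557 − 109×209 = 2118
Denominator: √[(13965 − 11881)(46389 − 43681)] = √[2084 × 2708] = 2375.5993
r = 2118 / 2375.5993 ≈ 0.892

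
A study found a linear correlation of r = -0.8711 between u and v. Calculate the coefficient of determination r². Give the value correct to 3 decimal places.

r² = (-0.8711)² = 0.759

0.759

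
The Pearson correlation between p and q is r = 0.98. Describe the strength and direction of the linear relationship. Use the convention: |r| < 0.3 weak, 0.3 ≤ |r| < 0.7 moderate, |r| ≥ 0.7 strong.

r = 0.98 > 0 so the relationship is positive.
|r| = 0.98, which falls in the strong range.

strong positive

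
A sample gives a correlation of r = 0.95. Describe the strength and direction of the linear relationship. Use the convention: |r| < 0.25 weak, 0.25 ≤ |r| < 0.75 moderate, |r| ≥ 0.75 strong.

strong positive

r = 0.95 > 0 so the relationship is positive.
|r| = 0.95, which falls in the strong range.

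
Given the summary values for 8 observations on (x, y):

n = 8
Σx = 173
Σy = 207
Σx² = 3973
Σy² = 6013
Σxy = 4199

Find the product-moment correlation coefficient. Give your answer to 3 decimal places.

r = (nΣxy − ΣxΣy) / √[(nΣx² − (Σx)²)(nΣy² − (Σy)²)]
Numerator: 8×4199 − 173×207 = -2219
Denominator: √[(31784 − 29929)(48104 − 42849)] = √[1855 × 5255] = 3122.1827
r = -2219 / 3122.1827 ≈ -0.711

-0.711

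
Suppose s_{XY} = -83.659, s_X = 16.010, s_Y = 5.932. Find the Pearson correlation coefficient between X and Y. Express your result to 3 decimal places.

-0.881

r = Cov(X,Y) / (s_X · s_Y) = -83.659 / (16.010 × 5.932)
  = -83.659 / 94.9713 ≈ -0.881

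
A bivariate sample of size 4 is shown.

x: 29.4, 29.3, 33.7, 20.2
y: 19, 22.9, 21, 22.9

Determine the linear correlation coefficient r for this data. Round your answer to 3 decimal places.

n = 4, Σx = 112.6, Σy = 85.8, Σx² = 3266.58, Σy² = 1850.82, Σxy = 2399.85
nΣxy − ΣxΣy = 9599.4 − 9661.08 = -61.68
nΣx² − (Σx)² = 13066.32 − 12678.76 = 387.56; nΣy² − (Σy)² = 7403.28 − 7361.64 = 41.64
r = -61.68 / √(387.56 × 41.64) = -61.68 / 127.0354 ≈ -0.486

-0.486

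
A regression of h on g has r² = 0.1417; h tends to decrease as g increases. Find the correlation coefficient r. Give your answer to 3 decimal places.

-0.376

|r| = √0.1417 = 0.376
The association is negative, so r = −0.376.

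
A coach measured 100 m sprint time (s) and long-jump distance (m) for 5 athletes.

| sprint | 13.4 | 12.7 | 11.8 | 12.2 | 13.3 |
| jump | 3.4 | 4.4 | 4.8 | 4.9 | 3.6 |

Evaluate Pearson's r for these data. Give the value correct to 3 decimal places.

-0.953

n = 5, Σx = 63.4, Σy = 21.1, Σx² = 805.82, Σy² = 90.93, Σxy = 265.74
nΣxy − ΣxΣy = 1328.7 − 1337.74 = -9.04
nΣx² − (Σx)² = 4029.1 − 4019.56 = 9.54; nΣy² − (Σy)² = 454.65 − 445.21 = 9.44
r = -9.04 / √(9.54 × 9.44) = -9.04 / 9.4899 ≈ -0.953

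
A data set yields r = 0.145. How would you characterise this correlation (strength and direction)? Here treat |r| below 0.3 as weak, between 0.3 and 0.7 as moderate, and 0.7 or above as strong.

r = 0.145 > 0 so the relationship is positive.
|r| = 0.145, which falls in the weak range.

weak positive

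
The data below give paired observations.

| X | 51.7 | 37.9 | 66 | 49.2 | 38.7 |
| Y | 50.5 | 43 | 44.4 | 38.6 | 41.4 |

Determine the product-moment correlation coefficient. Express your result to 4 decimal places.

0.2982

n = 5, ΣX = 243.5, ΣY = 217.9, ΣX² = 12383.63, ΣY² = 9574.53, ΣXY = 10672.25
nΣXY − ΣXΣY = 53361.25 − 53058.65 = 302.6
nΣX² − (ΣX)² = 61918.15 − 59292.25 = 2625.9; nΣY² − (ΣY)² = 47872.65 − 47480.41 = 392.24
r = 302.6 / √(2625.9 × 392.24) = 302.6 / 1014.8808 ≈ 0.2982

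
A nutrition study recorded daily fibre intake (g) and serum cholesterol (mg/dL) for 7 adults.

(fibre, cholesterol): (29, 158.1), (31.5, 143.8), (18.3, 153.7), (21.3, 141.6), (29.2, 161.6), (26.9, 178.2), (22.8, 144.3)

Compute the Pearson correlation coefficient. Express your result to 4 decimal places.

n = 7, Σx = 179, Σy = 1081.3, Σx² = 4717.92, Σy² = 168040.59, Σxy = 27745.73
nΣxy − ΣxΣy = 194220.11 − 193552.7 = 667.41
nΣx² − (Σx)² = 33025.44 − 32041 = 984.44; nΣy² − (Σy)² = 1176284.13 − 1169209.69 = 7074.44
r = 667.41 / √(984.44 × 7074.44) = 667.41 / 2639.0077 ≈ 0.2529

0.2529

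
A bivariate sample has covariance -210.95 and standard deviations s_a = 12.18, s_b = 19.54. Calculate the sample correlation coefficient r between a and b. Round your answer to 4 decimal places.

-0.8864

r = Cov(a,b) / (s_a · s_b) = -210.95 / (12.18 × 19.54)
  = -210.95 / 237.9972 ≈ -0.8864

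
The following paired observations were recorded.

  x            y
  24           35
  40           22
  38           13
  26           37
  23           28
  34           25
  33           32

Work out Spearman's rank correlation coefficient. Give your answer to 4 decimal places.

Rank x: 2, 7, 6, 3, 1, 5, 4
Rank y: 6, 2, 1, 7, 4, 3, 5
d = rank(x) − rank(y): -4, 5, 5, -4, -3, 2, -1; Σd² = 96
ρ = 1 − 6Σd² / [n(n²−1)] = 1 − 6×96 / (7×48) = 1 − 576/336 ≈ -0.7143

-0.7143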